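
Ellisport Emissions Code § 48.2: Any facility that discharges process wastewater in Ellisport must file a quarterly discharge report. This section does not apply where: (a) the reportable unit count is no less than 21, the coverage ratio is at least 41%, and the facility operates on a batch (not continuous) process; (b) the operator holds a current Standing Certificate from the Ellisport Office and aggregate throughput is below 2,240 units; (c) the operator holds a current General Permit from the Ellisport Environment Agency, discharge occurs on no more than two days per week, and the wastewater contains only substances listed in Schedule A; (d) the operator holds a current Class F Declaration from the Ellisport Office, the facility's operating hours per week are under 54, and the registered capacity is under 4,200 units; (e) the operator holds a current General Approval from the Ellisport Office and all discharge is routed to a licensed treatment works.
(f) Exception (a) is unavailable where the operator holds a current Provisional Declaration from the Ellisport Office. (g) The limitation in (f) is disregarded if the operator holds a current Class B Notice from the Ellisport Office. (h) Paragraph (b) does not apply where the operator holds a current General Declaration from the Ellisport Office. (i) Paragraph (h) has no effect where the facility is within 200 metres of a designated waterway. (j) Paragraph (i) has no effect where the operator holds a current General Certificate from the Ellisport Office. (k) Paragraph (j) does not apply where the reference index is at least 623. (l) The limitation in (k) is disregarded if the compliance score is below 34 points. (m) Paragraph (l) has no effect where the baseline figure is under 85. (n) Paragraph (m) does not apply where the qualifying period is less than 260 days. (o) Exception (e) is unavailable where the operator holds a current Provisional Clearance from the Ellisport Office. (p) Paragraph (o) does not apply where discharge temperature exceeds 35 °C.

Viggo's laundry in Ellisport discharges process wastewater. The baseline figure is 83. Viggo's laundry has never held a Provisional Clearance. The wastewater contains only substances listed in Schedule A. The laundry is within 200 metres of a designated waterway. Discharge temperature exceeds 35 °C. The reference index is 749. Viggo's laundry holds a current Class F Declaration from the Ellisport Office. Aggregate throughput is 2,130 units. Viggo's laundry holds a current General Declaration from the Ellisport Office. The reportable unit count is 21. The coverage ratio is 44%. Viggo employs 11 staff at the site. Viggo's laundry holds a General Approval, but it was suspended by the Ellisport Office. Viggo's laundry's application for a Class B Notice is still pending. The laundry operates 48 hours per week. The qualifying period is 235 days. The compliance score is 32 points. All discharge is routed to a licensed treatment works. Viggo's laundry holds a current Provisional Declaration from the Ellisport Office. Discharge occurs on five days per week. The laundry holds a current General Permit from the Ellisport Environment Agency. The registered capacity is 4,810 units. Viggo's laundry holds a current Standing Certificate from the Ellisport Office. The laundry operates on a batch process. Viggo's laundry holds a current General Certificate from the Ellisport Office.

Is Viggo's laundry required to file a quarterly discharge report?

Exception (a): the reportable unit count is 21, meeting the 21 threshold; the coverage ratio is 44%, meeting the 41% threshold; the facility operates on a batch process — every condition holds. Turning to paragraphs (f)–(g): (f) operates against (a): a current Provisional Declaration is held. (g), which would lift (f), is not triggered — there is no Class B Notice in force. Exception (a) does not apply.
Exception (b)'s conditions are all satisfied: a current Standing Certificate is held; aggregate throughput is 2,130 units, below the 2,240 units limit. However, paragraphs (h)–(n) must be considered: (h) is triggered — a current General Declaration is held. (i) is engaged (the laundry is within 200 m of a designated waterway), but yields to (j): (j) operates against (i): a current General Certificate is held. (k) would limit (j) — the reference index is 749, meeting the 623 threshold — but (l) sets (k) aside: (l) operates — the compliance score is 32 points, below the 34 points limit. (m) applies (the baseline figure is 83, under the 85 limit), but is set aside by (n): (n) operates — the qualifying period is 235 days, less than the 260 days limit. Exception (b) does not apply.
Exception (c) requires that discharge occurs on no more than two days per week; but discharge occurs on five days per week, so (c) is unavailable.
Exception (d) fails — the registered capacity is 4,810 units, not under 4,200 units.
Exception (e) requires that the operator holds a current General Approval from the Ellisport Office; but there is no General Approval in force, so (e) is unavailable.
No exception displaces § 48.2.

Yes — Viggo's laundry must file a quarterly discharge report.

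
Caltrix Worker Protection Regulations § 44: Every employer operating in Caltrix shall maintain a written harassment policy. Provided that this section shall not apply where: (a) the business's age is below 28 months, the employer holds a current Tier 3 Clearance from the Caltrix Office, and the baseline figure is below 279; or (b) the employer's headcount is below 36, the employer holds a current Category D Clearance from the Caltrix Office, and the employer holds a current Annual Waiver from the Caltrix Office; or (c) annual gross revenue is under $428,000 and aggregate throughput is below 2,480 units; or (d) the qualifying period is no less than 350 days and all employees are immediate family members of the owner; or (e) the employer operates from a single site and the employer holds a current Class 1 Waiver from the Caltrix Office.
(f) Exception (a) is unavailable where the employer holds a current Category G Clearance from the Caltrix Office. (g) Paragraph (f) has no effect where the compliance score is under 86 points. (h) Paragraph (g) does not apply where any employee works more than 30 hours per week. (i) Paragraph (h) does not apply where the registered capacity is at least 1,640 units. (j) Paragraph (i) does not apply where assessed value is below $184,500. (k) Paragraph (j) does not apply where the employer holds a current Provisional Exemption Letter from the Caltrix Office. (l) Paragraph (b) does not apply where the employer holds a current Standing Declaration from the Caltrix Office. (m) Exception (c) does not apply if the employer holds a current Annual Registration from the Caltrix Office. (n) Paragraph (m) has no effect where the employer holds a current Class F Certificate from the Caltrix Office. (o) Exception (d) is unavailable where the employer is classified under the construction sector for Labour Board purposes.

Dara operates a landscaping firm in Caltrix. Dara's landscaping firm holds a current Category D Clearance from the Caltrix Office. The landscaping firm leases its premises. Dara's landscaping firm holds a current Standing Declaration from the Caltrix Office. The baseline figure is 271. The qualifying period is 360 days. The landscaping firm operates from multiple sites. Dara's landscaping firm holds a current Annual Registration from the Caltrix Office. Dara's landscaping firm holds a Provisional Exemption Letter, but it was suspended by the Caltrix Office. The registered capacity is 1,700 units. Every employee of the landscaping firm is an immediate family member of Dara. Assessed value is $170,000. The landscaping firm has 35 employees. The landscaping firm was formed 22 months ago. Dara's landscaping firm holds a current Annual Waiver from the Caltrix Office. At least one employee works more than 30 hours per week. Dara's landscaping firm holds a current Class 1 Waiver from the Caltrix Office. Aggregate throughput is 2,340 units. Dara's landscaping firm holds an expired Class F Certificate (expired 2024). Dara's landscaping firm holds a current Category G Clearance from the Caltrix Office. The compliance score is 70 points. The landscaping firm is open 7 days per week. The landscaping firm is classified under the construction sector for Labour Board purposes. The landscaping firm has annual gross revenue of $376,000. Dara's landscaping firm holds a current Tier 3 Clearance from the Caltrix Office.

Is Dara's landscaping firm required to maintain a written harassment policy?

Exception (a): the business's age is 22 months, below the 28 months limit; a current Tier 3 Clearance is held; the baseline figure is 271, below the 279 limit — every condition holds. Turning to paragraphs (f)–(k): (f) is engaged — a current Category G Clearance is held. (g) would limit (f) — the compliance score is 70 points, under the 86 points limit — but (h) sets (g) aside: (h) operates — at least one employee exceeds 30 hours/week. (i) would limit (h) — the registered capacity is 1,700 units, meeting the 1,640 units threshold — but (j) sets (i) aside: (j) is triggered — assessed value is $170,000, below the $184,500 limit. (k), which would lift (j), does not operate here — no current Provisional Exemption Letter is held. Exception (a) does not apply.
Exception (b)'s conditions are all satisfied: the employer's headcount is 35, below the 36 limit; a current Category D Clearance is held; a current Annual Waiver is held. But applying paragraph (l): (l) applies — a current Standing Declaration is held. So (b) is unavailable.
Exception (c) is satisfied on its face — annual gross revenue is $376,000, under the $428,000 limit; aggregate throughput is 2,340 units, below the 2,480 units limit. But: (m) is engaged — a current Annual Registration is held. (n) is not engaged (there is no Class F Certificate in force), so (m) stands. Exception (c) does not apply.
Exception (d) is satisfied on its face — the qualifying period is 360 days, meeting the 350 days threshold; every employee is an immediate family member. But applying paragraph (o): (o) operates against (d): the landscaping firm is classified under the construction sector. (d) is therefore removed.
Exception (e) requires that the employer operates from a single site; but the employer operates from multiple sites, so (e) is unavailable.
No exception displaces § 44.

Yes — Dara's landscaping firm must maintain a written harassment policy.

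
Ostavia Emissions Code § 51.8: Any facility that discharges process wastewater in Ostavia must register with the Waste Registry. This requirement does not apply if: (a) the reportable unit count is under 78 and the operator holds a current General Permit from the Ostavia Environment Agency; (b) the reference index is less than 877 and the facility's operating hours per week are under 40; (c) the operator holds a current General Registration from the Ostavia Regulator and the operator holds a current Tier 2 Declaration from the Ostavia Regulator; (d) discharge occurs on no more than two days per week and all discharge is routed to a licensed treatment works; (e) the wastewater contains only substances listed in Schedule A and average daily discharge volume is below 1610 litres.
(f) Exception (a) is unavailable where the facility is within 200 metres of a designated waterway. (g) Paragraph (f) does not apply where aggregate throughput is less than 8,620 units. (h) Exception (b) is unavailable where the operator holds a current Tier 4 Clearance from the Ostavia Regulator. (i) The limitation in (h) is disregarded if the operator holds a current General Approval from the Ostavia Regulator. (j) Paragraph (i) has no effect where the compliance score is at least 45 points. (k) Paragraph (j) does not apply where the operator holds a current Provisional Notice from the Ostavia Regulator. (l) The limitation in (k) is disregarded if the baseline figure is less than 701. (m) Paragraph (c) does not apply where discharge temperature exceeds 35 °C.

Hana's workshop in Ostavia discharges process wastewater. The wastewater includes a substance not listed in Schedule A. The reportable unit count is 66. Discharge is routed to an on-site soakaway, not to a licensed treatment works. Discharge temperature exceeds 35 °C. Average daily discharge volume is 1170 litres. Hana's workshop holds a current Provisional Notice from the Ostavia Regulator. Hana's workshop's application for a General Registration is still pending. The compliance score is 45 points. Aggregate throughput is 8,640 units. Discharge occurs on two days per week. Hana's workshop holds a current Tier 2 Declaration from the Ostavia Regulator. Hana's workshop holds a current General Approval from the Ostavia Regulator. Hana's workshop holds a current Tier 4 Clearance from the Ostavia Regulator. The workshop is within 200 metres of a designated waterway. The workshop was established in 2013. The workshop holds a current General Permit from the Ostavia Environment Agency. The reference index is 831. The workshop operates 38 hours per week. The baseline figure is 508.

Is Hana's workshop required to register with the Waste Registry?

Yes — Hana's workshop must register with the Waste Registry.

Exception (a) is satisfied on its face — the reportable unit count is 66, under the 78 limit; a current General Permit is held. But applying paragraphs (f)–(g): (f) operates against (a): the workshop is within 200 m of a designated waterway. (g), which would lift (f), is inapplicable — aggregate throughput is 8,640 units, not less than 8,620 units. Exception (a) does not apply.
Exception (b) is satisfied on its face — the reference index is 831, less than the 877 limit; the facility's operating hours per week are 38, under the 40 limit. But: (h) is engaged — a current Tier 4 Clearance is held. (i) is triggered (a current General Approval is held), but is displaced by (j): (j) operates against (i): the compliance score is 45 points, meeting the 45 points threshold. (k) operates (a current Provisional Notice is held), but is overridden by (l): (l) operates against (k): the baseline figure is 508, less than the 701 limit. Exception (b) does not apply.
Exception (c) fails — the General Registration is not current.
Exception (d) fails — discharge is not routed to a licensed treatment works.
Exception (e) fails — the wastewater includes a non-Schedule-A substance.
No exception applies. The general rule governs.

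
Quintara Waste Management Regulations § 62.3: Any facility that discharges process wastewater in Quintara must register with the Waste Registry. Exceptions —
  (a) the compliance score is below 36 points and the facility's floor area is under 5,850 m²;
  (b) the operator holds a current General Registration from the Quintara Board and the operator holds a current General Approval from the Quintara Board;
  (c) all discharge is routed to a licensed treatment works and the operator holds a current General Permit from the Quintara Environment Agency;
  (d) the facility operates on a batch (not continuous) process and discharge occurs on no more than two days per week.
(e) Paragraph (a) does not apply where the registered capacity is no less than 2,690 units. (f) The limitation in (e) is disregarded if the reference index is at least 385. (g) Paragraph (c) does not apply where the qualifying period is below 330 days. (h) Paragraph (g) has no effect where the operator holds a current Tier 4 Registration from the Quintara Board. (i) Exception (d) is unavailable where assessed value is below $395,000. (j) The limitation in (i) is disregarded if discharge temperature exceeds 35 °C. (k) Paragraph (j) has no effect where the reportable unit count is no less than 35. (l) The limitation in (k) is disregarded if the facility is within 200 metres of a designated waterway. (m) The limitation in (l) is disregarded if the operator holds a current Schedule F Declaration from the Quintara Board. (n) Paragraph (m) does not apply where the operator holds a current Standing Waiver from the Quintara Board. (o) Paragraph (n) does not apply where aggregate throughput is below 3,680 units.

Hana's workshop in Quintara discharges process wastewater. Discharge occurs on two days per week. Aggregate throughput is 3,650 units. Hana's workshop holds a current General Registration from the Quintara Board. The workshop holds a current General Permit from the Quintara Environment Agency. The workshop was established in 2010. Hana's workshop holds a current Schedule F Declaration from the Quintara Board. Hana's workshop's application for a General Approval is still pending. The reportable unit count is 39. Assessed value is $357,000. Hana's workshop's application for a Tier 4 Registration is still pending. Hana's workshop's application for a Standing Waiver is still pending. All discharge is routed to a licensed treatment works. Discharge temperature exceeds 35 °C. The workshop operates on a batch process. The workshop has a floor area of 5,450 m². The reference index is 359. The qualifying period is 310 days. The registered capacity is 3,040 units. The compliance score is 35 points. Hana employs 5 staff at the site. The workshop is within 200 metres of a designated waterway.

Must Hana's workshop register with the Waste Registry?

Yes — Hana's workshop must register with the Waste Registry.

All of (a)'s requirements are met (the compliance score is 35 points, below the 36 points limit; the facility's floor area is 5,450 m², under the 5,850 m² limit). But applying paragraphs (e)–(f): (e) operates against (a): the registered capacity is 3,040 units, meeting the 2,690 units threshold. (f), which would lift (e), is inapplicable — the reference index is 359, short of 385. (a) is therefore removed.
Exception (b) does not apply: no current General Approval is held.
Exception (c) is satisfied on its face — discharge is routed to a licensed treatment works; a current General Permit is held. But applying paragraphs (g)–(h): (g) operates — the qualifying period is 310 days, below the 330 days limit. (h) is not triggered (no current Tier 4 Registration is held), so (g) stands. So (c) is unavailable.
All of (d)'s requirements are met (the facility operates on a batch process; discharge occurs on no more than two days per week). But applying paragraphs (i)–(o): (i) operates against (d): assessed value is $357,000, below the $395,000 limit. (j) operates (discharge temperature exceeds 35 °C), but yields to (k): (k) operates — the reportable unit count is 39, meeting the 35 threshold. (l) would limit (k) — the workshop is within 200 m of a designated waterway — but (m) sets (l) aside: (m) operates against (l): a current Schedule F Declaration is held. (n), which would lift (m), is not triggered — the Standing Waiver is not current. (d) is therefore removed.
No exception applies. The general rule governs.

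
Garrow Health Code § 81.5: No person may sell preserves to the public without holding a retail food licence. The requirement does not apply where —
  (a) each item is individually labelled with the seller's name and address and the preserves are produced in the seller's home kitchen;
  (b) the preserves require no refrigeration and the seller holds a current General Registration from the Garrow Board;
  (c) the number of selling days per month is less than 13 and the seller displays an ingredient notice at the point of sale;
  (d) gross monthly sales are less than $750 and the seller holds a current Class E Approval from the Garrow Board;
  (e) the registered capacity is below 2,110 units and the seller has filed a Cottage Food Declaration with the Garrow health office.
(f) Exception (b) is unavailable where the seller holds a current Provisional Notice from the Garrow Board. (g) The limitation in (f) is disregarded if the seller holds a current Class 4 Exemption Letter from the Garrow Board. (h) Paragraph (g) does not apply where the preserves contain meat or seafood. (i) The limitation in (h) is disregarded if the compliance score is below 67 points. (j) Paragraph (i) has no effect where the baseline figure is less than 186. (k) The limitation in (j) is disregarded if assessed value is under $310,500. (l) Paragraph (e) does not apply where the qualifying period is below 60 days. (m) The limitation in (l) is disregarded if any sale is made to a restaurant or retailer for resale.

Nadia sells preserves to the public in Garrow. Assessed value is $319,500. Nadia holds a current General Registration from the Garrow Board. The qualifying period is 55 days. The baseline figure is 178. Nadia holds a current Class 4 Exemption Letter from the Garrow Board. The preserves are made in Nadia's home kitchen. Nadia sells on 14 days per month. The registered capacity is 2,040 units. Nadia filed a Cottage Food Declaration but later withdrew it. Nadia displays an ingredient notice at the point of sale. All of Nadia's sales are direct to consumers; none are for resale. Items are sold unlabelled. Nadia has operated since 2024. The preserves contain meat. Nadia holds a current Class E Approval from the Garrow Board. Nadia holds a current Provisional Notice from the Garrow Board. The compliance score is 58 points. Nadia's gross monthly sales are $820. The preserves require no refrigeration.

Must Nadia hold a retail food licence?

Exception (a) requires that each item is individually labelled with the seller's name and address; but items are sold unlabelled, so (a) is unavailable.
Exception (b)'s conditions are all satisfied: the preserves are shelf-stable; a current General Registration is held. But: (f) operates against (b): a current Provisional Notice is held. (g) would limit (f) — a current Class 4 Exemption Letter is held — but (h) sets (g) aside: (h) operates against (g): the preserves contain meat. (i) would limit (h) — the compliance score is 58 points, below the 67 points limit — but (j) sets (i) aside: (j) operates against (i): the baseline figure is 178, less than the 186 limit. (k) is inapplicable (assessed value is $319,500, not under $310,500), so (j) stands. So (b) is unavailable.
Exception (c) fails — the number of selling days per month is 14, not less than 13.
Exception (d) requires that gross monthly sales are less than $750; but gross monthly sales are $820, not less than $750, so (d) is unavailable.
Exception (e) does not apply: the Cottage Food Declaration was withdrawn.
No exception applies. The general rule governs.

Yes — Nadia must hold a retail food licence.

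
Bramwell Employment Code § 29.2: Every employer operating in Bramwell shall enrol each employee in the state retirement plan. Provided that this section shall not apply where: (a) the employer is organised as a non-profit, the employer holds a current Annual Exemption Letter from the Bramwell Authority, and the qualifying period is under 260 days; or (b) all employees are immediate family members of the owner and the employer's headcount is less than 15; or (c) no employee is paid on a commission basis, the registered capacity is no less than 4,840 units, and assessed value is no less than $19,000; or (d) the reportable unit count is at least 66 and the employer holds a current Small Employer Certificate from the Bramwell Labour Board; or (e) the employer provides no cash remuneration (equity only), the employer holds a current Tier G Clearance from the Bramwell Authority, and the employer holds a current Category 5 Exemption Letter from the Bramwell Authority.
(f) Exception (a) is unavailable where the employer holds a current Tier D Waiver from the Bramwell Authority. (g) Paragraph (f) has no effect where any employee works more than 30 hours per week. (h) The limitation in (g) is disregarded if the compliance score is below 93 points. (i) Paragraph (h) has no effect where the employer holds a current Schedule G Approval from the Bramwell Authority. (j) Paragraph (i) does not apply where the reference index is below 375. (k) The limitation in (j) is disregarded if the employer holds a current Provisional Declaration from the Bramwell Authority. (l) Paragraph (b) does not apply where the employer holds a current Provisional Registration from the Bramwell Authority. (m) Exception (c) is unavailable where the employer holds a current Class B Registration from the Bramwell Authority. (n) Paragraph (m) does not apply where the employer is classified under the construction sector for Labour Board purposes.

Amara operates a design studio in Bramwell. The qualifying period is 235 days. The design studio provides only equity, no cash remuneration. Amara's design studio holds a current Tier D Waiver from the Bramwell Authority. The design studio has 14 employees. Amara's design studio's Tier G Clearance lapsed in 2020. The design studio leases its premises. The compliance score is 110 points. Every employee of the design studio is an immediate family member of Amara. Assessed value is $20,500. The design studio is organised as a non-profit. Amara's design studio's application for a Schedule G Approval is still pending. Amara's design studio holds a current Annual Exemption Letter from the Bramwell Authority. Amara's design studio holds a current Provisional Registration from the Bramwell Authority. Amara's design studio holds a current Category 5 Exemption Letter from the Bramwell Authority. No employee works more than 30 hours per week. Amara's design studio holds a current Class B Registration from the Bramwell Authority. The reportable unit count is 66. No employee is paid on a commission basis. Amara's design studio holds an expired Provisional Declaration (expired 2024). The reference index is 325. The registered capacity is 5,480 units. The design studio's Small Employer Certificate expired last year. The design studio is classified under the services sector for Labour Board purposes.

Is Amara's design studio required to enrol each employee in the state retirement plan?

Yes — Amara's design studio must enrol each employee in the state retirement plan.

Exception (a) is satisfied on its face — the employer is a non-profit; a current Annual Exemption Letter is held; the qualifying period is 235 days, under the 260 days limit. But: (f) is triggered — a current Tier D Waiver is held. (g), which would lift (f), is not engaged — no employee exceeds 30 hours/week. Exception (a) does not apply.
Exception (b): every employee is an immediate family member; the employer's headcount is 14, less than the 15 limit — every condition holds. But applying paragraph (l): (l) is engaged — a current Provisional Registration is held. So (b) is unavailable.
Exception (c) is satisfied on its face — no employee is paid on commission; the registered capacity is 5,480 units, meeting the 4,840 units threshold; assessed value is $20,500, meeting the $19,000 threshold. But applying paragraphs (m)–(n): (m) is engaged — a current Class B Registration is held. (n), which would lift (m), does not operate here — the design studio is classified under the services sector. (c) is therefore removed.
Exception (d) does not apply: the Small Employer Certificate has expired.
Exception (e) does not apply: there is no Tier G Clearance in force.
None of the exceptions is available; § 29.2 applies in full.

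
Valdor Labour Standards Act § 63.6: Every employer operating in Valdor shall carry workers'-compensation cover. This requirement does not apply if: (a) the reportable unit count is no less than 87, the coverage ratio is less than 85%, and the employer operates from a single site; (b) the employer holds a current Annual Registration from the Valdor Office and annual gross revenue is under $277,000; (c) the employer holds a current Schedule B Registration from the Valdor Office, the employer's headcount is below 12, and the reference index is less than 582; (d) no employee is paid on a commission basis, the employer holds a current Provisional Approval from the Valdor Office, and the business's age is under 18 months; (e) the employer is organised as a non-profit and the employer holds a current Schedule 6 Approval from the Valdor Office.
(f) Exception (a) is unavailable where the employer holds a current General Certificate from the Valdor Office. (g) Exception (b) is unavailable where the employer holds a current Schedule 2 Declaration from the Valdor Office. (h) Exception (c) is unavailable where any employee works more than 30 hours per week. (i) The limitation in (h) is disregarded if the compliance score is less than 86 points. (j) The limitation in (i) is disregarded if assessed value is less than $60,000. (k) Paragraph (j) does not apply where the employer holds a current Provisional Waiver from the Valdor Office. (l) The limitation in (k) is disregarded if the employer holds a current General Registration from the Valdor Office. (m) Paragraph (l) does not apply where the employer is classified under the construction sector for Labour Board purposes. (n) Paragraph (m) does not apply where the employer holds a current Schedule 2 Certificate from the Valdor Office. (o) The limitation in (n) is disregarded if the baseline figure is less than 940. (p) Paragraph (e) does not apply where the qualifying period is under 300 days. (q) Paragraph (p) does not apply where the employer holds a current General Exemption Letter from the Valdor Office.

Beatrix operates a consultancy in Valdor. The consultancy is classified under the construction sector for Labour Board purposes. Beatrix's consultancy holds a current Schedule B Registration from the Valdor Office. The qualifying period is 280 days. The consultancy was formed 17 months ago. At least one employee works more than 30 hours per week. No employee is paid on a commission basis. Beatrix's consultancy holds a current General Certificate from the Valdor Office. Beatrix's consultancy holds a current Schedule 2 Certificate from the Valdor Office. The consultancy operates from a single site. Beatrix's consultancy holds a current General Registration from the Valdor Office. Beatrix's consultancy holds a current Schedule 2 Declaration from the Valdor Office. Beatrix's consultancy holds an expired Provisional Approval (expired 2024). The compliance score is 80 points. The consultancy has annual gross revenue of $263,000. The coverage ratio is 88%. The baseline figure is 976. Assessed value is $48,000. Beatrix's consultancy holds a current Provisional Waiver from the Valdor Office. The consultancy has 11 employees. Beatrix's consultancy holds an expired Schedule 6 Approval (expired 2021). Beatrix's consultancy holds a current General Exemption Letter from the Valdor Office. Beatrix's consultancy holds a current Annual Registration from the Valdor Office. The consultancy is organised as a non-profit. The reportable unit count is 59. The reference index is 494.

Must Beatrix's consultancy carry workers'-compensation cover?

Exception (a) does not apply: the reportable unit count is 59, short of 87.
Exception (b) is satisfied on its face — a current Annual Registration is held; annual gross revenue is $263,000, under the $277,000 limit. But: (g) is triggered — a current Schedule 2 Declaration is held. Exception (b) does not apply.
Exception (c)'s conditions are all satisfied: a current Schedule B Registration is held; the employer's headcount is 11, below the 12 limit; the reference index is 494, less than the 582 limit. But: (h) applies — at least one employee exceeds 30 hours/week. (i) operates (the compliance score is 80 points, less than the 86 points limit), but is overridden by (j): (j) operates against (i): assessed value is $48,000, less than the $60,000 limit. (k) is engaged (a current Provisional Waiver is held), but is displaced by (l): (l) operates against (k): a current General Registration is held. (m) operates (the consultancy is classified under the construction sector), but is set aside by (n): (n) operates against (m): a current Schedule 2 Certificate is held. (o) does not operate here (the baseline figure is 976, not less than 940), so (n) stands. Exception (c) does not apply.
Exception (d) fails — the Provisional Approval is not current.
Exception (e) does not apply: there is no Schedule 6 Approval in force.
Every exception is unavailable, so the rule governs.

Yes — Beatrix's consultancy must carry workers'-compensation cover.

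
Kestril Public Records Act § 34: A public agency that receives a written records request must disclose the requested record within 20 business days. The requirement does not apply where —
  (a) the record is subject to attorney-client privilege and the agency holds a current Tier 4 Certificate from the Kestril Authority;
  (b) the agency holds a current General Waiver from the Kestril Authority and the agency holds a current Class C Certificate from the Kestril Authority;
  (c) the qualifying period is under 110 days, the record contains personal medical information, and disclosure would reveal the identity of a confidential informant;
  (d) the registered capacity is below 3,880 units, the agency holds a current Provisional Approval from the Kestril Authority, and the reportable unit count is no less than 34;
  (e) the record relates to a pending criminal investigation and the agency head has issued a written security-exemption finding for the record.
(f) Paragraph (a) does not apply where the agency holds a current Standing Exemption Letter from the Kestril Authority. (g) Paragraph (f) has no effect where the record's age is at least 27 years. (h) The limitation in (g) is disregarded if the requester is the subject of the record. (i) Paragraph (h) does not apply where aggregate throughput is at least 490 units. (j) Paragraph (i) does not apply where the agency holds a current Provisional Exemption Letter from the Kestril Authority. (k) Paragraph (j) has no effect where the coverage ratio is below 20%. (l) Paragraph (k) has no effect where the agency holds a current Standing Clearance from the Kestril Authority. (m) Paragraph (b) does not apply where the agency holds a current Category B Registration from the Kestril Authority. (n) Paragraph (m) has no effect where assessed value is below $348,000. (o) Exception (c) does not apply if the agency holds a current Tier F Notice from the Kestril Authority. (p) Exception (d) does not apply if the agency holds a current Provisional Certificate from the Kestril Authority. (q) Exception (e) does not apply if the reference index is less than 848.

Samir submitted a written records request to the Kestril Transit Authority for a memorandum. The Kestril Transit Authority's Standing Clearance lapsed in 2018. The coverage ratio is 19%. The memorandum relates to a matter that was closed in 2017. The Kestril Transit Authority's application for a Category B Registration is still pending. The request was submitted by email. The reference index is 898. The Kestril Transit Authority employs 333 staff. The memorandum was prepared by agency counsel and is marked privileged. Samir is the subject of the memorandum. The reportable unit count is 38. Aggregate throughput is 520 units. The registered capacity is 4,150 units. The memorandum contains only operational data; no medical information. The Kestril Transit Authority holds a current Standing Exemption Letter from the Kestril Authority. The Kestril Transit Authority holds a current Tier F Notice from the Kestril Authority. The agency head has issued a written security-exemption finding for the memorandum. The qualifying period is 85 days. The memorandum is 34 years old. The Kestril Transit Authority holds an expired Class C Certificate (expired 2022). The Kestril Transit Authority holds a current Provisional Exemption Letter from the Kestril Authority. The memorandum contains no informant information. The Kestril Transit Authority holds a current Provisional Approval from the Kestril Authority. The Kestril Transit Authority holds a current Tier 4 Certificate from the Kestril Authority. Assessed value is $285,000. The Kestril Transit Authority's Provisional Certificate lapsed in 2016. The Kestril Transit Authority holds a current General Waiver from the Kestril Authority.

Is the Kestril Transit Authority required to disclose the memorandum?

No — exception (a) applies; the Kestril Transit Authority is not required to disclose the memorandum.

Exception (a): the memorandum is privileged; a current Tier 4 Certificate is held — every condition holds. Under paragraphs (f)–(l): (f) is triggered (a current Standing Exemption Letter is held), but is itself disapplied by (g): (g) operates — the record's age is 34 years, meeting the 27 years threshold. (h) applies (Samir is the subject of the memorandum), but is overridden by (i): (i) operates against (h): aggregate throughput is 520 units, meeting the 490 units threshold. (j) operates (a current Provisional Exemption Letter is held), but is displaced by (k): (k) is engaged — the coverage ratio is 19%, below the 20% limit. (l) does not operate here (the Standing Clearance is not current), so (k) stands. (a) remains available.
Exception (b) fails — no current Class C Certificate is held.
Exception (c) requires that the record contains personal medical information; but the memorandum contains only operational data, so (c) is unavailable.
Exception (d) fails — the registered capacity is 4,150 units, not below 3,880 units.
Exception (e) does not apply: the memorandum relates to a closed matter.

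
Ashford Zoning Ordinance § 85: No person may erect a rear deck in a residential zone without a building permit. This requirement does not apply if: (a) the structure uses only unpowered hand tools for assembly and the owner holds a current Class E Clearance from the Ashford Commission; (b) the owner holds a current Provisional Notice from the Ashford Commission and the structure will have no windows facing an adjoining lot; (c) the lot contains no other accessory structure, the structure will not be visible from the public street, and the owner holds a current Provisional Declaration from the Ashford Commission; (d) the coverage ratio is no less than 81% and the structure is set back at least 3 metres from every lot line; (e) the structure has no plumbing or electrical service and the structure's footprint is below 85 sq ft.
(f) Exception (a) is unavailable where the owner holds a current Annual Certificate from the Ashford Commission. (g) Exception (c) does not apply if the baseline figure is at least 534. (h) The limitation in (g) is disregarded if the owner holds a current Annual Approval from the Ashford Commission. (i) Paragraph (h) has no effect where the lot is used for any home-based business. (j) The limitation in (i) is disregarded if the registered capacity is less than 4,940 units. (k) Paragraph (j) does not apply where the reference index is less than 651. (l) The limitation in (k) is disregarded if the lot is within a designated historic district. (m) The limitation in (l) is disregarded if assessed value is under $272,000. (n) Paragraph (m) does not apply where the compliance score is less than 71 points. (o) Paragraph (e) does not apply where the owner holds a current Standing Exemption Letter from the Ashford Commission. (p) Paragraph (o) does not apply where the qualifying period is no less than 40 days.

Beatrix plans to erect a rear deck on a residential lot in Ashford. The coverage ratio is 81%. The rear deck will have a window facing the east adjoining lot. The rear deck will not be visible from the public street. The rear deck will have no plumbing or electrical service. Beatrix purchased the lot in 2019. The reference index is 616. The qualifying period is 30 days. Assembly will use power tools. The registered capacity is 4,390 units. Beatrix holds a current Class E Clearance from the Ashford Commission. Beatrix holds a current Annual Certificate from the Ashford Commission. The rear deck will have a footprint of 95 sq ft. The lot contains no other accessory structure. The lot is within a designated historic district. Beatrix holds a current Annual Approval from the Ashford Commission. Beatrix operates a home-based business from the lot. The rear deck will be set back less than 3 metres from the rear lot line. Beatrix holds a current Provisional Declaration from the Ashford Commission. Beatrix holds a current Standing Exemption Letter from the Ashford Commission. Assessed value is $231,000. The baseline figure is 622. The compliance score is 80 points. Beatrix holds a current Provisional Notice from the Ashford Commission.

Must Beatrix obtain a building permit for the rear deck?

Exception (a) does not apply: assembly uses power tools.
Exception (b) requires that the structure will have no windows facing an adjoining lot; but a window faces an adjoining lot, so (b) is unavailable.
All of (c)'s requirements are met (the lot has no other accessory structure; the structure will not be visible from the street; a current Provisional Declaration is held). However, paragraphs (g)–(n) must be considered: (g) operates against (c): the baseline figure is 622, meeting the 534 threshold. (h) would limit (g) — a current Annual Approval is held — but (i) sets (h) aside: (i) applies — a home-based business operates on the lot. (j) would limit (i) — the registered capacity is 4,390 units, less than the 4,940 units limit — but (k) sets (j) aside: (k) operates against (j): the reference index is 616, less than the 651 limit. (l) is triggered (the lot is in a historic district), but is itself disapplied by (m): (m) operates against (l): assessed value is $231,000, under the $272,000 limit. (n) is not engaged (the compliance score is 80 points, not less than 71 points), so (m) stands. Exception (c) does not apply.
Exception (d) does not apply: the rear setback is under 3 m.
Exception (e) requires that the structure's footprint is below 85 sq ft; but the structure's footprint is 95 sq ft, not below 85 sq ft, so (e) is unavailable.
No exception is made out. Beatrix falls within the general rule.

Yes — Beatrix must obtain a building permit.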